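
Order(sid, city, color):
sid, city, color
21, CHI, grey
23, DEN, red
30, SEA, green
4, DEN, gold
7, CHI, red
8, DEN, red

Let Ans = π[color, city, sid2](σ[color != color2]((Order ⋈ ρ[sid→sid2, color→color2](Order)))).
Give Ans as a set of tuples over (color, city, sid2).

{(gold, DEN, 23), (gold, DEN, 8), (grey, CHI, 7), (red, CHI, 21), (red, DEN, 4)}

ρ[sid→sid2, color→color2]: schema becomes (sid2, city, color2); tuples unchanged.
Order ⋈ ρ[sid→sid2, color→color2](Order) (natural join on city): {(21, CHI, grey, 21, grey), (21, CHI, grey, 7, red), (23, DEN, red, 23, red), (23, DEN, red, 4, gold), (23, DEN, red, 8, red), (30, SEA, green, 30, green), (4, DEN, gold, 23, red), (4, DEN, gold, 4, gold), (4, DEN, gold, 8, red), (7, CHI, red, 21, grey), (7, CHI, red, 7, red), (8, DEN, red, 23, red), (8, DEN, red, 4, gold), (8, DEN, red, 8, red)}
Selection color != color2: {(21, CHI, grey, 7, red), (23, DEN, red, 4, gold), (4, DEN, gold, 23, red), (4, DEN, gold, 8, red), (7, CHI, red, 21, grey), (8, DEN, red, 4, gold)}
π_{color, city, sid2} gives {(gold, DEN, 23), (gold, DEN, 8), (grey, CHI, 7), (red, CHI, 21), (red, DEN, 4)} (1 duplicate(s) eliminated).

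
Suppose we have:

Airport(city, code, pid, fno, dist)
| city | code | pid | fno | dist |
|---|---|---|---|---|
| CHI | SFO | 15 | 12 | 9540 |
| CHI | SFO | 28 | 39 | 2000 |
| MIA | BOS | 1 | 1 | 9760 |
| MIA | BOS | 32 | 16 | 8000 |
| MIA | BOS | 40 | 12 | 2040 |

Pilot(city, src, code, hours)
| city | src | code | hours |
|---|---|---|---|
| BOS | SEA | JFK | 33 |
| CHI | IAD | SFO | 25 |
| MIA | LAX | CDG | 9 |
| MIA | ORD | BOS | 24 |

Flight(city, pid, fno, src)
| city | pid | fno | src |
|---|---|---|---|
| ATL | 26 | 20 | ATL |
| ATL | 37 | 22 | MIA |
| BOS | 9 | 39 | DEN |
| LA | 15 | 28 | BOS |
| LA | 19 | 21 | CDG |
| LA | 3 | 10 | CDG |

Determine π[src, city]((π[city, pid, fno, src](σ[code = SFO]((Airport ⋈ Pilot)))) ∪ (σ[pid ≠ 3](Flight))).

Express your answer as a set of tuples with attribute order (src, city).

Airport ⋈ Pilot (natural join on city, code): {(CHI, SFO, 15, 12, 9540, IAD, 25), (CHI, SFO, 28, 39, 2000, IAD, 25), (MIA, BOS, 1, 1, 9760, ORD, 24), (MIA, BOS, 32, 16, 8000, ORD, 24), (MIA, BOS, 40, 12, 2040, ORD, 24)}
Apply σ_{code = SFO}; surviving tuples: {(CHI, SFO, 15, 12, 9540, IAD, 25), (CHI, SFO, 28, 39, 2000, IAD, 25)}
π[city, pid, fno, src]: project onto (city, pid, fno, src) → {(CHI, 15, 12, IAD), (CHI, 28, 39, IAD)}
Apply σ_{pid ≠ 3}; surviving tuples: {(ATL, 26, 20, ATL), (ATL, 37, 22, MIA), (BOS, 9, 39, DEN), (LA, 15, 28, BOS), (LA, 19, 21, CDG)}
Taking the union: {(ATL, 26, 20, ATL), (ATL, 37, 22, MIA), (BOS, 9, 39, DEN), (CHI, 15, 12, IAD), (CHI, 28, 39, IAD), (LA, 15, 28, BOS), (LA, 19, 21, CDG)}
π[src, city]: project onto (src, city) (1 duplicate(s) eliminated) → {(ATL, ATL), (BOS, LA), (CDG, LA), (DEN, BOS), (IAD, CHI), (MIA, ATL)}

{(ATL, ATL), (BOS, LA), (CDG, LA), (DEN, BOS), (IAD, CHI), (MIA, ATL)}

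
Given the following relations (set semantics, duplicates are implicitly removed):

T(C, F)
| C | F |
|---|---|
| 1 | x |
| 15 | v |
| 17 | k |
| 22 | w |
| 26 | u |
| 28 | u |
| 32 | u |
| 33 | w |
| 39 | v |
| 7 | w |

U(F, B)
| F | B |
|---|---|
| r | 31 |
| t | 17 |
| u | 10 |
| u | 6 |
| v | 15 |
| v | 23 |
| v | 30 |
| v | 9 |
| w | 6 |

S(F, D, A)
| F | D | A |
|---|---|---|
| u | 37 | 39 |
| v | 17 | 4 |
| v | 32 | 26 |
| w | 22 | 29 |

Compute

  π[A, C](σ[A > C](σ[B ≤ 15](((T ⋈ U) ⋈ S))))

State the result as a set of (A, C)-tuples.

{(26, 15), (29, 22), (29, 7), (39, 26), (39, 28), (39, 32)}

T ⋈ U (natural join on F): {(15, v, 15), (15, v, 23), (15, v, 30), (15, v, 9), (22, w, 6), (26, u, 10), (26, u, 6), (28, u, 10), (28, u, 6), (32, u, 10), (32, u, 6), (33, w, 6), (39, v, 15), (39, v, 23), (39, v, 30), (39, v, 9), (7, w, 6)}
(T ⋈ U) ⋈ S (natural join on F): {(15, v, 15, 17, 4), (15, v, 15, 32, 26), (15, v, 23, 17, 4), (15, v, 23, 32, 26), (15, v, 30, 17, 4), (15, v, 30, 32, 26), (15, v, 9, 17, 4), (15, v, 9, 32, 26), (22, w, 6, 22, 29), (26, u, 10, 37, 39), (26, u, 6, 37, 39), (28, u, 10, 37, 39), (28, u, 6, 37, 39), (32, u, 10, 37, 39), (32, u, 6, 37, 39), (33, w, 6, 22, 29), (39, v, 15, 17, 4), (39, v, 15, 32, 26), (39, v, 23, 17, 4), (39, v, 23, 32, 26), (39, v, 30, 17, 4), (39, v, 30, 32, 26), (39, v, 9, 17, 4), (39, v, 9, 32, 26), (7, w, 6, 22, 29)}
Filtering on B ≤ 15 leaves {(15, v, 15, 17, 4), (15, v, 15, 32, 26), (15, v, 9, 17, 4), (15, v, 9, 32, 26), (22, w, 6, 22, 29), (26, u, 10, 37, 39), (26, u, 6, 37, 39), (28, u, 10, 37, 39), (28, u, 6, 37, 39), (32, u, 10, 37, 39), (32, u, 6, 37, 39), (33, w, 6, 22, 29), (39, v, 15, 17, 4), (39, v, 15, 32, 26), (39, v, 9, 17, 4), (39, v, 9, 32, 26), (7, w, 6, 22, 29)}.
Filtering on A > C leaves {(15, v, 15, 32, 26), (15, v, 9, 32, 26), (22, w, 6, 22, 29), (26, u, 10, 37, 39), (26, u, 6, 37, 39), (28, u, 10, 37, 39), (28, u, 6, 37, 39), (32, u, 10, 37, 39), (32, u, 6, 37, 39), (7, w, 6, 22, 29)}.
Projecting to A, C (4 duplicate(s) eliminated): {(26, 15), (29, 22), (29, 7), (39, 26), (39, 28), (39, 32)}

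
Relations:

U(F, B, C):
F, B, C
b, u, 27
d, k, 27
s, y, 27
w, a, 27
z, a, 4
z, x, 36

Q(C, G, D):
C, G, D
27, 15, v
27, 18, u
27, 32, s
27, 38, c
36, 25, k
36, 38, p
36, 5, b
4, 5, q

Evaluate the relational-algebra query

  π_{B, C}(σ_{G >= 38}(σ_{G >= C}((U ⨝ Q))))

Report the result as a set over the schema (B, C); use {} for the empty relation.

U ⋈ Q (natural join on C): {(b, u, 27, 15, v), (b, u, 27, 18, u), (b, u, 27, 32, s), (b, u, 27, 38, c), (d, k, 27, 15, v), (d, k, 27, 18, u), (d, k, 27, 32, s), (d, k, 27, 38, c), (s, y, 27, 15, v), (s, y, 27, 18, u), (s, y, 27, 32, s), (s, y, 27, 38, c), (w, a, 27, 15, v), (w, a, 27, 18, u), (w, a, 27, 32, s), (w, a, 27, 38, c), (z, a, 4, 5, q), (z, x, 36, 25, k), (z, x, 36, 38, p), (z, x, 36, 5, b)}
Selection G >= C: {(b, u, 27, 32, s), (b, u, 27, 38, c), (d, k, 27, 32, s), (d, k, 27, 38, c), (s, y, 27, 32, s), (s, y, 27, 38, c), (w, a, 27, 32, s), (w, a, 27, 38, c), (z, a, 4, 5, q), (z, x, 36, 38, p)}
Selection G >= 38: {(b, u, 27, 38, c), (d, k, 27, 38, c), (s, y, 27, 38, c), (w, a, 27, 38, c), (z, x, 36, 38, p)}
Projecting to B, C: {(a, 27), (k, 27), (u, 27), (x, 36), (y, 27)}

{(a, 27), (k, 27), (u, 27), (x, 36), (y, 27)}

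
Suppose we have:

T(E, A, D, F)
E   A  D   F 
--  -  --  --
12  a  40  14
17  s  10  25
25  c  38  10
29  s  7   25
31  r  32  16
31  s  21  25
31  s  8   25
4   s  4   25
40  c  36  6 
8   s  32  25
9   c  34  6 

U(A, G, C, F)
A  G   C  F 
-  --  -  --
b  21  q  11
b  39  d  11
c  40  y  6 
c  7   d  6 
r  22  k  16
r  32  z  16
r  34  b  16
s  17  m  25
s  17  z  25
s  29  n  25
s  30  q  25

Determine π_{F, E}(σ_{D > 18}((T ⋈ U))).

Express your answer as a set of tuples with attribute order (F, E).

{(16, 31), (25, 31), (25, 8), (6, 40), (6, 9)}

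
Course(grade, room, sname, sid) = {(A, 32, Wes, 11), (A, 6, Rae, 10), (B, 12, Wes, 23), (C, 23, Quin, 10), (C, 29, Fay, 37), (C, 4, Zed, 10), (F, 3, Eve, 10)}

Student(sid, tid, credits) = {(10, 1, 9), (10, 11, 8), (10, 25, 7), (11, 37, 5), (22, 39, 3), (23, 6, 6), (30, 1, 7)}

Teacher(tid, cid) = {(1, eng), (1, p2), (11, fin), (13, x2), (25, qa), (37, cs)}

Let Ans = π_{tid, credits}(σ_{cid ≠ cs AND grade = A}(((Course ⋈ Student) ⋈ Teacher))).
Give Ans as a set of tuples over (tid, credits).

{(1, 9), (11, 8), (25, 7)}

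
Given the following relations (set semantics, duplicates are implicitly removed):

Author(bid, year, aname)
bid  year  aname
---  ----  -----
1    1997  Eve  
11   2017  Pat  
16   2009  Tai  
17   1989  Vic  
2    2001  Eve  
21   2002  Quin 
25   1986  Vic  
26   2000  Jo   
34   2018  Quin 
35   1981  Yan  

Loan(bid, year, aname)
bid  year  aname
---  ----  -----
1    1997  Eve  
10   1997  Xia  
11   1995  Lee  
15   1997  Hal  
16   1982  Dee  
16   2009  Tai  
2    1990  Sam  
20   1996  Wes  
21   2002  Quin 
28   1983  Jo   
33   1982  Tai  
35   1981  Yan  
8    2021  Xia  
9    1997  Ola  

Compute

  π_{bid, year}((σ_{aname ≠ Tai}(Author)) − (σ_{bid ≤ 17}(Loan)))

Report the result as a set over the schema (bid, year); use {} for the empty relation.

{(11, 2017), (17, 1989), (2, 2001), (21, 2002), (25, 1986), (26, 2000), (34, 2018), (35, 1981)}

Selection aname ≠ Tai: {(1, 1997, Eve), (11, 2017, Pat), (17, 1989, Vic), (2, 2001, Eve), (21, 2002, Quin), (25, 1986, Vic), (26, 2000, Jo), (34, 2018, Quin), (35, 1981, Yan)}
Selection bid ≤ 17: {(1, 1997, Eve), (10, 1997, Xia), (11, 1995, Lee), (15, 1997, Hal), (16, 1982, Dee), (16, 2009, Tai), (2, 1990, Sam), (8, 2021, Xia), (9, 1997, Ola)}
Taking the difference: {(11, 2017, Pat), (17, 1989, Vic), (2, 2001, Eve), (21, 2002, Quin), (25, 1986, Vic), (26, 2000, Jo), (34, 2018, Quin), (35, 1981, Yan)}
Projecting to bid, year: {(11, 2017), (17, 1989), (2, 2001), (21, 2002), (25, 1986), (26, 2000), (34, 2018), (35, 1981)}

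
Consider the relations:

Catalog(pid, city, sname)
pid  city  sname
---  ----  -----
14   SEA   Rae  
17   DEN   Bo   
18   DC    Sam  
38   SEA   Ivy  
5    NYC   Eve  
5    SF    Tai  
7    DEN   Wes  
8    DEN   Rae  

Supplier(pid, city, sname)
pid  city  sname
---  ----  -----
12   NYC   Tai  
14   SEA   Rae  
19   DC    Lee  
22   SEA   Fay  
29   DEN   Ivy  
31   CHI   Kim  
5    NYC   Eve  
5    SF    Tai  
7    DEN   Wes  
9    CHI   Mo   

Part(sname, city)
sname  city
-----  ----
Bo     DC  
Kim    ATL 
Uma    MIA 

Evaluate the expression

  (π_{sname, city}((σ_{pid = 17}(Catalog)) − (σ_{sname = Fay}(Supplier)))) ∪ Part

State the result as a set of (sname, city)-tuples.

{(Bo, DC), (Bo, DEN), (Kim, ATL), (Uma, MIA)}

σ[pid = 17]: keep tuples satisfying pid = 17 → {(17, DEN, Bo)}
σ[sname = Fay]: keep tuples satisfying sname = Fay → {(22, SEA, Fay)}
Taking the difference: {(17, DEN, Bo)}
π_{sname, city} gives {(Bo, DEN)}.
Taking the union: {(Bo, DC), (Bo, DEN), (Kim, ATL), (Uma, MIA)}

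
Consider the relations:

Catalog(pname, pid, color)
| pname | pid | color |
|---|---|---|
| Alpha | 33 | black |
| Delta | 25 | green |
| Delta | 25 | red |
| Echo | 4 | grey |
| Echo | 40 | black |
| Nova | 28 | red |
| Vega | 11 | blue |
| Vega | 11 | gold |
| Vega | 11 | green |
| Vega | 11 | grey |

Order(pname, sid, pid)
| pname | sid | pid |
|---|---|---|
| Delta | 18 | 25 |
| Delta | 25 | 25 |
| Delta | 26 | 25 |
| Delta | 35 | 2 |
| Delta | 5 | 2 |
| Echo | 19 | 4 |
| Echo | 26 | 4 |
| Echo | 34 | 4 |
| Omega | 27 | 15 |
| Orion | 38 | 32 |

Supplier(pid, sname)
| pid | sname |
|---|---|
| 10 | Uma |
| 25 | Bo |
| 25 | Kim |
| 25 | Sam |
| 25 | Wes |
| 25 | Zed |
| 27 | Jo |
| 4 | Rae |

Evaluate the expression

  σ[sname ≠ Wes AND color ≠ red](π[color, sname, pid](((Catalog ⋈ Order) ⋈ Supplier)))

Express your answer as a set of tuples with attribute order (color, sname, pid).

{(green, Bo, 25), (green, Kim, 25), (green, Sam, 25), (green, Zed, 25), (grey, Rae, 4)}

Joining Catalog and Order on pname, pid yields {(Delta, 25, green, 18), (Delta, 25, green, 25), (Delta, 25, green, 26), (Delta, 25, red, 18), (Delta, 25, red, 25), (Delta, 25, red, 26), (Echo, 4, grey, 19), (Echo, 4, grey, 26), (Echo, 4, grey, 34)}.
Joining (Catalog ⋈ Order) and Supplier on pid yields {(Delta, 25, green, 18, Bo), (Delta, 25, green, 18, Kim), (Delta, 25, green, 18, Sam), (Delta, 25, green, 18, Wes), (Delta, 25, green, 18, Zed), (Delta, 25, green, 25, Bo), (Delta, 25, green, 25, Kim), (Delta, 25, green, 25, Sam), (Delta, 25, green, 25, Wes), (Delta, 25, green, 25, Zed), (Delta, 25, green, 26, Bo), (Delta, 25, green, 26, Kim), (Delta, 25, green, 26, Sam), (Delta, 25, green, 26, Wes), (Delta, 25, green, 26, Zed), (Delta, 25, red, 18, Bo), (Delta, 25, red, 18, Kim), (Delta, 25, red, 18, Sam), (Delta, 25, red, 18, Wes), (Delta, 25, red, 18, Zed), (Delta, 25, red, 25, Bo), (Delta, 25, red, 25, Kim), (Delta, 25, red, 25, Sam), (Delta, 25, red, 25, Wes), (Delta, 25, red, 25, Zed), (Delta, 25, red, 26, Bo), (Delta, 25, red, 26, Kim), (Delta, 25, red, 26, Sam), (Delta, 25, red, 26, Wes), (Delta, 25, red, 26, Zed), (Echo, 4, grey, 19, Rae), (Echo, 4, grey, 26, Rae), (Echo, 4, grey, 34, Rae)}.
π_{color, sname, pid} gives {(green, Bo, 25), (green, Kim, 25), (green, Sam, 25), (green, Wes, 25), (green, Zed, 25), (grey, Rae, 4), (red, Bo, 25), (red, Kim, 25), (red, Sam, 25), (red, Wes, 25), (red, Zed, 25)} (22 duplicate(s) eliminated).
Filtering on sname ≠ Wes AND color ≠ red leaves {(green, Bo, 25), (green, Kim, 25), (green, Sam, 25), (green, Zed, 25), (grey, Rae, 4)}.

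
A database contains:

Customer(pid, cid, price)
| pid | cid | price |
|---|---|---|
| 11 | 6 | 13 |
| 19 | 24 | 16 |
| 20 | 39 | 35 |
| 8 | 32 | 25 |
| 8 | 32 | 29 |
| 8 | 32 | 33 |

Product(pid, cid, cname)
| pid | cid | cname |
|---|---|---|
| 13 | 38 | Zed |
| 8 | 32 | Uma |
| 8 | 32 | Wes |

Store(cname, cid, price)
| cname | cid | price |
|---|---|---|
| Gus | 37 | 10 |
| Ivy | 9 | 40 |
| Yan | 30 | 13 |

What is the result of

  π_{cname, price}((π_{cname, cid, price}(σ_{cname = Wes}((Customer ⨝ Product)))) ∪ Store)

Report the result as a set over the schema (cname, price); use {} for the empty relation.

Natural join on pid, cid: {(8, 32, 25, Uma), (8, 32, 25, Wes), (8, 32, 29, Uma), (8, 32, 29, Wes), (8, 32, 33, Uma), (8, 32, 33, Wes)}
Filtering on cname = Wes leaves {(8, 32, 25, Wes), (8, 32, 29, Wes), (8, 32, 33, Wes)}.
π_{cname, cid, price} gives {(Wes, 32, 25), (Wes, 32, 29), (Wes, 32, 33)}.
Union: {(Wes, 32, 25), (Wes, 32, 29), (Wes, 32, 33)} with {(Gus, 37, 10), (Ivy, 9, 40), (Yan, 30, 13)} → {(Gus, 37, 10), (Ivy, 9, 40), (Wes, 32, 25), (Wes, 32, 29), (Wes, 32, 33), (Yan, 30, 13)}
π_{cname, price} gives {(Gus, 10), (Ivy, 40), (Wes, 25), (Wes, 29), (Wes, 33), (Yan, 13)}.

{(Gus, 10), (Ivy, 40), (Wes, 25), (Wes, 29), (Wes, 33), (Yan, 13)}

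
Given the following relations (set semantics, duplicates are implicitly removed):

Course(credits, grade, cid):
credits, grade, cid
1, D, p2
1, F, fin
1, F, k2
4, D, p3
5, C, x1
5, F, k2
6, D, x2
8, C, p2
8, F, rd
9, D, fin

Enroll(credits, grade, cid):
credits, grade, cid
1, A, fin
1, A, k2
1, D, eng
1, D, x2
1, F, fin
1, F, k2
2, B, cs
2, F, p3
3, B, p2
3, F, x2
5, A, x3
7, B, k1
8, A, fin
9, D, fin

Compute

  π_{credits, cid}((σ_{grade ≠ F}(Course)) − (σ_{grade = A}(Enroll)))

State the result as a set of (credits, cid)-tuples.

σ[grade ≠ F]: keep tuples satisfying grade ≠ F → {(1, D, p2), (4, D, p3), (5, C, x1), (6, D, x2), (8, C, p2), (9, D, fin)}
σ[grade = A]: keep tuples satisfying grade = A → {(1, A, fin), (1, A, k2), (5, A, x3), (8, A, fin)}
Difference: {(1, D, p2), (4, D, p3), (5, C, x1), (6, D, x2), (8, C, p2), (9, D, fin)} with {(1, A, fin), (1, A, k2), (5, A, x3), (8, A, fin)} → {(1, D, p2), (4, D, p3), (5, C, x1), (6, D, x2), (8, C, p2), (9, D, fin)}
Projecting to credits, cid: {(1, p2), (4, p3), (5, x1), (6, x2), (8, p2), (9, fin)}

{(1, p2), (4, p3), (5, x1), (6, x2), (8, p2), (9, fin)}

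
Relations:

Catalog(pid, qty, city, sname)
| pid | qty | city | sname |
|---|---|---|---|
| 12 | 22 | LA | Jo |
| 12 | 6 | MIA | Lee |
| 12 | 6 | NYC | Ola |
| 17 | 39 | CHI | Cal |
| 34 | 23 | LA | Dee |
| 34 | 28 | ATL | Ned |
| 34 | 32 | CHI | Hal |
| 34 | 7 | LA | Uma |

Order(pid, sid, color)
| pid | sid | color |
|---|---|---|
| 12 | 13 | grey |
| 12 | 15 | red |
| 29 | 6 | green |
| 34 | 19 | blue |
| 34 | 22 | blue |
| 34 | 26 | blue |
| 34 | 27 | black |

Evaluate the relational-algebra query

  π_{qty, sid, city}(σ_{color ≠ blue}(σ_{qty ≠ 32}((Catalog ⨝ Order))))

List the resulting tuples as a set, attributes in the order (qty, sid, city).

Natural join on pid: {(12, 22, LA, Jo, 13, grey), (12, 22, LA, Jo, 15, red), (12, 6, MIA, Lee, 13, grey), (12, 6, MIA, Lee, 15, red), (12, 6, NYC, Ola, 13, grey), (12, 6, NYC, Ola, 15, red), (34, 23, LA, Dee, 19, blue), (34, 23, LA, Dee, 22, blue), (34, 23, LA, Dee, 26, blue), (34, 23, LA, Dee, 27, black), (34, 28, ATL, Ned, 19, blue), (34, 28, ATL, Ned, 22, blue), (34, 28, ATL, Ned, 26, blue), (34, 28, ATL, Ned, 27, black), (34, 32, CHI, Hal, 19, blue), (34, 32, CHI, Hal, 22, blue), (34, 32, CHI, Hal, 26, blue), (34, 32, CHI, Hal, 27, black), (34, 7, LA, Uma, 19, blue), (34, 7, LA, Uma, 22, blue), (34, 7, LA, Uma, 26, blue), (34, 7, LA, Uma, 27, black)}
σ[qty ≠ 32]: keep tuples satisfying qty ≠ 32 → {(12, 22, LA, Jo, 13, grey), (12, 22, LA, Jo, 15, red), (12, 6, MIA, Lee, 13, grey), (12, 6, MIA, Lee, 15, red), (12, 6, NYC, Ola, 13, grey), (12, 6, NYC, Ola, 15, red), (34, 23, LA, Dee, 19, blue), (34, 23, LA, Dee, 22, blue), (34, 23, LA, Dee, 26, blue), (34, 23, LA, Dee, 27, black), (34, 28, ATL, Ned, 19, blue), (34, 28, ATL, Ned, 22, blue), (34, 28, ATL, Ned, 26, blue), (34, 28, ATL, Ned, 27, black), (34, 7, LA, Uma, 19, blue), (34, 7, LA, Uma, 22, blue), (34, 7, LA, Uma, 26, blue), (34, 7, LA, Uma, 27, black)}
σ[color ≠ blue]: keep tuples satisfying color ≠ blue → {(12, 22, LA, Jo, 13, grey), (12, 22, LA, Jo, 15, red), (12, 6, MIA, Lee, 13, grey), (12, 6, MIA, Lee, 15, red), (12, 6, NYC, Ola, 13, grey), (12, 6, NYC, Ola, 15, red), (34, 23, LA, Dee, 27, black), (34, 28, ATL, Ned, 27, black), (34, 7, LA, Uma, 27, black)}
π[qty, sid, city]: project onto (qty, sid, city) → {(22, 13, LA), (22, 15, LA), (23, 27, LA), (28, 27, ATL), (6, 13, MIA), (6, 13, NYC), (6, 15, MIA), (6, 15, NYC), (7, 27, LA)}

{(22, 13, LA), (22, 15, LA), (23, 27, LA), (28, 27, ATL), (6, 13, MIA), (6, 13, NYC), (6, 15, MIA), (6, 15, NYC), (7, 27, LA)}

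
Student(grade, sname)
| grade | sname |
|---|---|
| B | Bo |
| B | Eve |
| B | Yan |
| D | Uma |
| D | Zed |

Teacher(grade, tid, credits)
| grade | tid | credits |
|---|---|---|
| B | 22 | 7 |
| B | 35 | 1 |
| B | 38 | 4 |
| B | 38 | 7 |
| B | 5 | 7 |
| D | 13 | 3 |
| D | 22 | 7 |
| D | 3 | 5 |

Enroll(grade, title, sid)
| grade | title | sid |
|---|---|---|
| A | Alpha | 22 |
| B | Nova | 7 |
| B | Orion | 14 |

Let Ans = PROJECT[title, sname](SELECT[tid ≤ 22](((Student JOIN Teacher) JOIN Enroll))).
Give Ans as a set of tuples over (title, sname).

Natural join on grade: {(B, Bo, 22, 7), (B, Bo, 35, 1), (B, Bo, 38, 4), (B, Bo, 38, 7), (B, Bo, 5, 7), (B, Eve, 22, 7), (B, Eve, 35, 1), (B, Eve, 38, 4), (B, Eve, 38, 7), (B, Eve, 5, 7), (B, Yan, 22, 7), (B, Yan, 35, 1), (B, Yan, 38, 4), (B, Yan, 38, 7), (B, Yan, 5, 7), (D, Uma, 13, 3), (D, Uma, 22, 7), (D, Uma, 3, 5), (D, Zed, 13, 3), (D, Zed, 22, 7), (D, Zed, 3, 5)}
Natural join on grade: {(B, Bo, 22, 7, Nova, 7), (B, Bo, 22, 7, Orion, 14), (B, Bo, 35, 1, Nova, 7), (B, Bo, 35, 1, Orion, 14), (B, Bo, 38, 4, Nova, 7), (B, Bo, 38, 4, Orion, 14), (B, Bo, 38, 7, Nova, 7), (B, Bo, 38, 7, Orion, 14), (B, Bo, 5, 7, Nova, 7), (B, Bo, 5, 7, Orion, 14), (B, Eve, 22, 7, Nova, 7), (B, Eve, 22, 7, Orion, 14), (B, Eve, 35, 1, Nova, 7), (B, Eve, 35, 1, Orion, 14), (B, Eve, 38, 4, Nova, 7), (B, Eve, 38, 4, Orion, 14), (B, Eve, 38, 7, Nova, 7), (B, Eve, 38, 7, Orion, 14), (B, Eve, 5, 7, Nova, 7), (B, Eve, 5, 7, Orion, 14), (B, Yan, 22, 7, Nova, 7), (B, Yan, 22, 7, Orion, 14), (B, Yan, 35, 1, Nova, 7), (B, Yan, 35, 1, Orion, 14), (B, Yan, 38, 4, Nova, 7), (B, Yan, 38, 4, Orion, 14), (B, Yan, 38, 7, Nova, 7), (B, Yan, 38, 7, Orion, 14), (B, Yan, 5, 7, Nova, 7), (B, Yan, 5, 7, Orion, 14)}
Selection tid ≤ 22: {(B, Bo, 22, 7, Nova, 7), (B, Bo, 22, 7, Orion, 14), (B, Bo, 5, 7, Nova, 7), (B, Bo, 5, 7, Orion, 14), (B, Eve, 22, 7, Nova, 7), (B, Eve, 22, 7, Orion, 14), (B, Eve, 5, 7, Nova, 7), (B, Eve, 5, 7, Orion, 14), (B, Yan, 22, 7, Nova, 7), (B, Yan, 22, 7, Orion, 14), (B, Yan, 5, 7, Nova, 7), (B, Yan, 5, 7, Orion, 14)}
π[title, sname]: project onto (title, sname) (6 duplicate(s) eliminated) → {(Nova, Bo), (Nova, Eve), (Nova, Yan), (Orion, Bo), (Orion, Eve), (Orion, Yan)}

{(Nova, Bo), (Nova, Eve), (Nova, Yan), (Orion, Bo), (Orion, Eve), (Orion, Yan)}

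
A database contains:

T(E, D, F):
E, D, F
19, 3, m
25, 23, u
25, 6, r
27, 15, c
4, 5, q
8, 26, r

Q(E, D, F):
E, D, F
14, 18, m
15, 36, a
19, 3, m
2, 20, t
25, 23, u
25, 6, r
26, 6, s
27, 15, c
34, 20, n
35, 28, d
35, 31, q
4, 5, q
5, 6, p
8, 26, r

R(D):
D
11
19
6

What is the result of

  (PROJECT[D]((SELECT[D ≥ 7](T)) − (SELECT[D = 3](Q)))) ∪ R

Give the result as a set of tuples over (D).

{11, 15, 19, 23, 26, 6}

σ[D ≥ 7]: keep tuples satisfying D ≥ 7 → {(25, 23, u), (27, 15, c), (8, 26, r)}
σ[D = 3]: keep tuples satisfying D = 3 → {(19, 3, m)}
Set difference of the two operands is {(25, 23, u), (27, 15, c), (8, 26, r)}.
Projecting to D: {15, 23, 26}
Set union of the two operands is {11, 15, 19, 23, 26, 6}.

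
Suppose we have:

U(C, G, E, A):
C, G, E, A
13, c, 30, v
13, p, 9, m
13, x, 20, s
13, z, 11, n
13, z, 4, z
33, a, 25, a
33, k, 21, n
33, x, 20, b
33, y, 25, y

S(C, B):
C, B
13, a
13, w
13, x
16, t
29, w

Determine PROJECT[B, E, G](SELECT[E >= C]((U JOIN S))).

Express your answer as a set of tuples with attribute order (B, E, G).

Joining U and S on C yields {(13, c, 30, v, a), (13, c, 30, v, w), (13, c, 30, v, x), (13, p, 9, m, a), (13, p, 9, m, w), (13, p, 9, m, x), (13, x, 20, s, a), (13, x, 20, s, w), (13, x, 20, s, x), (13, z, 11, n, a), (13, z, 11, n, w), (13, z, 11, n, x), (13, z, 4, z, a), (13, z, 4, z, w), (13, z, 4, z, x)}.
Selection E >= C: {(13, c, 30, v, a), (13, c, 30, v, w), (13, c, 30, v, x), (13, x, 20, s, a), (13, x, 20, s, w), (13, x, 20, s, x)}
Projecting to B, E, G: {(a, 20, x), (a, 30, c), (w, 20, x), (w, 30, c), (x, 20, x), (x, 30, c)}

{(a, 20, x), (a, 30, c), (w, 20, x), (w, 30, c), (x, 20, x), (x, 30, c)}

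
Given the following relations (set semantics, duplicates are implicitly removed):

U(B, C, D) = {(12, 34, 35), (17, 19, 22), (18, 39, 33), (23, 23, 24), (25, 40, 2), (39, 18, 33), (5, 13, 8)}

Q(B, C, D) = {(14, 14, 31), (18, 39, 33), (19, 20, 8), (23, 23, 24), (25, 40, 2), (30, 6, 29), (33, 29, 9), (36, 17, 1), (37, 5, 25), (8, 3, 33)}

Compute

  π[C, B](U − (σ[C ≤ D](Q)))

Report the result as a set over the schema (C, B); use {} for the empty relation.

{(13, 5), (18, 39), (19, 17), (34, 12), (39, 18), (40, 25)}

σ[C ≤ D]: keep tuples satisfying C ≤ D → {(14, 14, 31), (23, 23, 24), (30, 6, 29), (37, 5, 25), (8, 3, 33)}
Difference: {(12, 34, 35), (17, 19, 22), (18, 39, 33), (23, 23, 24), (25, 40, 2), (39, 18, 33), (5, 13, 8)} with {(14, 14, 31), (23, 23, 24), (30, 6, 29), (37, 5, 25), (8, 3, 33)} → {(12, 34, 35), (17, 19, 22), (18, 39, 33), (25, 40, 2), (39, 18, 33), (5, 13, 8)}
π[C, B]: project onto (C, B) → {(13, 5), (18, 39), (19, 17), (34, 12), (39, 18), (40, 25)}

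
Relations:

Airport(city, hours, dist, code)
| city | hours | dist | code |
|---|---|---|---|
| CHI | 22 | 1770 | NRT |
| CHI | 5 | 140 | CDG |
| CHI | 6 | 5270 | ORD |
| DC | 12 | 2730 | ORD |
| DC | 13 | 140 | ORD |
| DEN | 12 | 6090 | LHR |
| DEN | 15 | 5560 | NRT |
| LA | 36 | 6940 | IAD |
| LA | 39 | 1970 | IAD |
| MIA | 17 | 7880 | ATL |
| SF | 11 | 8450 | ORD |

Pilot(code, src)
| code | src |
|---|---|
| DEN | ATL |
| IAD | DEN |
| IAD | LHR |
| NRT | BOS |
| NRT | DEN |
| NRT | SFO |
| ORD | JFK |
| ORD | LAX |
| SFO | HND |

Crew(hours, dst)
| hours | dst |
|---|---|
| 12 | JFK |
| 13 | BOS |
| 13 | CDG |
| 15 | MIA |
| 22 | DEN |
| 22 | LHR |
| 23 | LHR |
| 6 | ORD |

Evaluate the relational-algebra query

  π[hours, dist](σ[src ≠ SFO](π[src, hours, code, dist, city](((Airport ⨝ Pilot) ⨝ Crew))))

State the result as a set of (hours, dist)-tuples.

{(12, 2730), (13, 140), (15, 5560), (22, 1770), (6, 5270)}

Airport ⋈ Pilot (natural join on code): {(CHI, 22, 1770, NRT, BOS), (CHI, 22, 1770, NRT, DEN), (CHI, 22, 1770, NRT, SFO), (CHI, 6, 5270, ORD, JFK), (CHI, 6, 5270, ORD, LAX), (DC, 12, 2730, ORD, JFK), (DC, 12, 2730, ORD, LAX), (DC, 13, 140, ORD, JFK), (DC, 13, 140, ORD, LAX), (DEN, 15, 5560, NRT, BOS), (DEN, 15, 5560, NRT, DEN), (DEN, 15, 5560, NRT, SFO), (LA, 36, 6940, IAD, DEN), (LA, 36, 6940, IAD, LHR), (LA, 39, 1970, IAD, DEN), (LA, 39, 1970, IAD, LHR), (SF, 11, 8450, ORD, JFK), (SF, 11, 8450, ORD, LAX)}
(Airport ⨝ Pilot) ⋈ Crew (natural join on hours): {(CHI, 22, 1770, NRT, BOS, DEN), (CHI, 22, 1770, NRT, BOS, LHR), (CHI, 22, 1770, NRT, DEN, DEN), (CHI, 22, 1770, NRT, DEN, LHR), (CHI, 22, 1770, NRT, SFO, DEN), (CHI, 22, 1770, NRT, SFO, LHR), (CHI, 6, 5270, ORD, JFK, ORD), (CHI, 6, 5270, ORD, LAX, ORD), (DC, 12, 2730, ORD, JFK, JFK), (DC, 12, 2730, ORD, LAX, JFK), (DC, 13, 140, ORD, JFK, BOS), (DC, 13, 140, ORD, JFK, CDG), (DC, 13, 140, ORD, LAX, BOS), (DC, 13, 140, ORD, LAX, CDG), (DEN, 15, 5560, NRT, BOS, MIA), (DEN, 15, 5560, NRT, DEN, MIA), (DEN, 15, 5560, NRT, SFO, MIA)}
π[src, hours, code, dist, city]: project onto (src, hours, code, dist, city) (5 duplicate(s) eliminated) → {(BOS, 15, NRT, 5560, DEN), (BOS, 22, NRT, 1770, CHI), (DEN, 15, NRT, 5560, DEN), (DEN, 22, NRT, 1770, CHI), (JFK, 12, ORD, 2730, DC), (JFK, 13, ORD, 140, DC), (JFK, 6, ORD, 5270, CHI), (LAX, 12, ORD, 2730, DC), (LAX, 13, ORD, 140, DC), (LAX, 6, ORD, 5270, CHI), (SFO, 15, NRT, 5560, DEN), (SFO, 22, NRT, 1770, CHI)}
Filtering on src ≠ SFO leaves {(BOS, 15, NRT, 5560, DEN), (BOS, 22, NRT, 1770, CHI), (DEN, 15, NRT, 5560, DEN), (DEN, 22, NRT, 1770, CHI), (JFK, 12, ORD, 2730, DC), (JFK, 13, ORD, 140, DC), (JFK, 6, ORD, 5270, CHI), (LAX, 12, ORD, 2730, DC), (LAX, 13, ORD, 140, DC), (LAX, 6, ORD, 5270, CHI)}.
π[hours, dist]: project onto (hours, dist) (5 duplicate(s) eliminated) → {(12, 2730), (13, 140), (15, 5560), (22, 1770), (6, 5270)}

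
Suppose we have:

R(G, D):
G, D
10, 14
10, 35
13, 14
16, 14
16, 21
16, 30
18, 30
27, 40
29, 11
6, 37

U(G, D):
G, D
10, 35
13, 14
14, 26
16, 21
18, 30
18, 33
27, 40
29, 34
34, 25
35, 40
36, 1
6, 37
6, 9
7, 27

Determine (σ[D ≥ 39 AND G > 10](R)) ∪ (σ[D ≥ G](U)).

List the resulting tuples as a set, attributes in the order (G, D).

Filtering on D ≥ 39 AND G > 10 leaves {(27, 40)}.
Filtering on D ≥ G leaves {(10, 35), (13, 14), (14, 26), (16, 21), (18, 30), (18, 33), (27, 40), (29, 34), (35, 40), (6, 37), (6, 9), (7, 27)}.
Taking the union: {(10, 35), (13, 14), (14, 26), (16, 21), (18, 30), (18, 33), (27, 40), (29, 34), (35, 40), (6, 37), (6, 9), (7, 27)}

{(10, 35), (13, 14), (14, 26), (16, 21), (18, 30), (18, 33), (27, 40), (29, 34), (35, 40), (6, 37), (6, 9), (7, 27)}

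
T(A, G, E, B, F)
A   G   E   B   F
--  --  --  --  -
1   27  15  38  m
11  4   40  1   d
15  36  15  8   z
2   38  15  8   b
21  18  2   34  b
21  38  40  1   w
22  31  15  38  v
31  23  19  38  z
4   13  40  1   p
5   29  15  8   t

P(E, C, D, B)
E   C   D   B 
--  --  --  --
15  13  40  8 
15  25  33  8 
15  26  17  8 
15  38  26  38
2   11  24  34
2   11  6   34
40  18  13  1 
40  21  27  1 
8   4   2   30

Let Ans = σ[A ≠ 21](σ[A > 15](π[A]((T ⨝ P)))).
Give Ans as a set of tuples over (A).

{22}

Joining T and P on E, B yields {(1, 27, 15, 38, m, 38, 26), (11, 4, 40, 1, d, 18, 13), (11, 4, 40, 1, d, 21, 27), (15, 36, 15, 8, z, 13, 40), (15, 36, 15, 8, z, 25, 33), (15, 36, 15, 8, z, 26, 17), (2, 38, 15, 8, b, 13, 40), (2, 38, 15, 8, b, 25, 33), (2, 38, 15, 8, b, 26, 17), (21, 18, 2, 34, b, 11, 24), (21, 18, 2, 34, b, 11, 6), (21, 38, 40, 1, w, 18, 13), (21, 38, 40, 1, w, 21, 27), (22, 31, 15, 38, v, 38, 26), (4, 13, 40, 1, p, 18, 13), (4, 13, 40, 1, p, 21, 27), (5, 29, 15, 8, t, 13, 40), (5, 29, 15, 8, t, 25, 33), (5, 29, 15, 8, t, 26, 17)}.
π[A]: project onto (A) (11 duplicate(s) eliminated) → {1, 11, 15, 2, 21, 22, 4, 5}
σ[A > 15]: keep tuples satisfying A > 15 → {21, 22}
σ[A ≠ 21]: keep tuples satisfying A ≠ 21 → {22}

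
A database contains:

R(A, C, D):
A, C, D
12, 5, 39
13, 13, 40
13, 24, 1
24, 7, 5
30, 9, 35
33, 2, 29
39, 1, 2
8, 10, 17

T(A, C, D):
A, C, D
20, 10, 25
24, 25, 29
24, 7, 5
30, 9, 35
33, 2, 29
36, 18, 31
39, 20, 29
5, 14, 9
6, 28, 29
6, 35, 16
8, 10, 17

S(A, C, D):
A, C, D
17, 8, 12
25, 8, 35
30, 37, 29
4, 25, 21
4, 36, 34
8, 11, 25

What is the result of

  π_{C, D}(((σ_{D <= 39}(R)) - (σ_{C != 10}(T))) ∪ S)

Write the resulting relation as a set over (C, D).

{(1, 2), (10, 17), (11, 25), (24, 1), (25, 21), (36, 34), (37, 29), (5, 39), (8, 12), (8, 35)}

Apply σ_{D <= 39}; surviving tuples: {(12, 5, 39), (13, 24, 1), (24, 7, 5), (30, 9, 35), (33, 2, 29), (39, 1, 2), (8, 10, 17)}
Apply σ_{C != 10}; surviving tuples: {(24, 25, 29), (24, 7, 5), (30, 9, 35), (33, 2, 29), (36, 18, 31), (39, 20, 29), (5, 14, 9), (6, 28, 29), (6, 35, 16)}
Set difference of the two operands is {(12, 5, 39), (13, 24, 1), (39, 1, 2), (8, 10, 17)}.
Set union of the two operands is {(12, 5, 39), (13, 24, 1), (17, 8, 12), (25, 8, 35), (30, 37, 29), (39, 1, 2), (4, 25, 21), (4, 36, 34), (8, 10, 17), (8, 11, 25)}.
Projecting to C, D: {(1, 2), (10, 17), (11, 25), (24, 1), (25, 21), (36, 34), (37, 29), (5, 39), (8, 12), (8, 35)}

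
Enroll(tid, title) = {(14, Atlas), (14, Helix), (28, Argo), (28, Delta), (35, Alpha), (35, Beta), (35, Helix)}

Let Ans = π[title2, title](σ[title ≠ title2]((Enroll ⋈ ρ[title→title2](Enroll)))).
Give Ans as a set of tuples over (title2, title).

ρ[title→title2]: schema becomes (tid, title2); tuples unchanged.
Enroll ⋈ ρ[title→title2](Enroll) (natural join on tid): {(14, Atlas, Atlas), (14, Atlas, Helix), (14, Helix, Atlas), (14, Helix, Helix), (28, Argo, Argo), (28, Argo, Delta), (28, Delta, Argo), (28, Delta, Delta), (35, Alpha, Alpha), (35, Alpha, Beta), (35, Alpha, Helix), (35, Beta, Alpha), (35, Beta, Beta), (35, Beta, Helix), (35, Helix, Alpha), (35, Helix, Beta), (35, Helix, Helix)}
Apply σ_{title ≠ title2}; surviving tuples: {(14, Atlas, Helix), (14, Helix, Atlas), (28, Argo, Delta), (28, Delta, Argo), (35, Alpha, Beta), (35, Alpha, Helix), (35, Beta, Alpha), (35, Beta, Helix), (35, Helix, Alpha), (35, Helix, Beta)}
π_{title2, title} gives {(Alpha, Beta), (Alpha, Helix), (Argo, Delta), (Atlas, Helix), (Beta, Alpha), (Beta, Helix), (Delta, Argo), (Helix, Alpha), (Helix, Atlas), (Helix, Beta)}.

{(Alpha, Beta), (Alpha, Helix), (Argo, Delta), (Atlas, Helix), (Beta, Alpha), (Beta, Helix), (Delta, Argo), (Helix, Alpha), (Helix, Atlas), (Helix, Beta)}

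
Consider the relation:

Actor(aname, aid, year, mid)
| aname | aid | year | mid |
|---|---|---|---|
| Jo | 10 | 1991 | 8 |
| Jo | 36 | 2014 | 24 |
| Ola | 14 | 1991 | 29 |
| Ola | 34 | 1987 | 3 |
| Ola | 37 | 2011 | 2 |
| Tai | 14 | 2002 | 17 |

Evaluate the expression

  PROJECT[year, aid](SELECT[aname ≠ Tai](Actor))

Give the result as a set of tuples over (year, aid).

Filtering on aname ≠ Tai leaves {(Jo, 10, 1991, 8), (Jo, 36, 2014, 24), (Ola, 14, 1991, 29), (Ola, 34, 1987, 3), (Ola, 37, 2011, 2)}.
Projecting to year, aid: {(1987, 34), (1991, 10), (1991, 14), (2011, 37), (2014, 36)}

{(1987, 34), (1991, 10), (1991, 14), (2011, 37), (2014, 36)}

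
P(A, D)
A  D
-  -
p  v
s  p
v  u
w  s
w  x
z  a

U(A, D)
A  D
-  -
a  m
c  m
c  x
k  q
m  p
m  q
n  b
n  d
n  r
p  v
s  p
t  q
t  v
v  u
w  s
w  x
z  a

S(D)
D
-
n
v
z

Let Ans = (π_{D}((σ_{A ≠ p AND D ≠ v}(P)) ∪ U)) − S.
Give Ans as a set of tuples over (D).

Filtering on A ≠ p AND D ≠ v leaves {(s, p), (v, u), (w, s), (w, x), (z, a)}.
Set union of the two operands is {(a, m), (c, m), (c, x), (k, q), (m, p), (m, q), (n, b), (n, d), (n, r), (p, v), (s, p), (t, q), (t, v), (v, u), (w, s), (w, x), (z, a)}.
π_{D} gives {a, b, d, m, p, q, r, s, u, v, x} (6 duplicate(s) eliminated).
Set difference of the two operands is {a, b, d, m, p, q, r, s, u, x}.

{a, b, d, m, p, q, r, s, u, x}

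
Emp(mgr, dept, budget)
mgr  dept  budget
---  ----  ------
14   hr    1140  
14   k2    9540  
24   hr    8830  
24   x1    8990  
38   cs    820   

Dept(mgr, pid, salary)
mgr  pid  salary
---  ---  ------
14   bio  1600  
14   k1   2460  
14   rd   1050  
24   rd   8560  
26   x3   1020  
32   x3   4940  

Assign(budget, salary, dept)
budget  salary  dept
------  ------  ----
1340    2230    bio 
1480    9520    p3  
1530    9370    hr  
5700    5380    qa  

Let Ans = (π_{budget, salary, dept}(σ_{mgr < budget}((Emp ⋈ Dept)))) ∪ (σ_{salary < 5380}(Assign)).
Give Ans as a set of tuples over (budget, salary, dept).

{(1140, 1050, hr), (1140, 1600, hr), (1140, 2460, hr), (1340, 2230, bio), (8830, 8560, hr), (8990, 8560, x1), (9540, 1050, k2), (9540, 1600, k2), (9540, 2460, k2)}

Natural join on mgr: {(14, hr, 1140, bio, 1600), (14, hr, 1140, k1, 2460), (14, hr, 1140, rd, 1050), (14, k2, 9540, bio, 1600), (14, k2, 9540, k1, 2460), (14, k2, 9540, rd, 1050), (24, hr, 8830, rd, 8560), (24, x1, 8990, rd, 8560)}
Selection mgr < budget: {(14, hr, 1140, bio, 1600), (14, hr, 1140, k1, 2460), (14, hr, 1140, rd, 1050), (14, k2, 9540, bio, 1600), (14, k2, 9540, k1, 2460), (14, k2, 9540, rd, 1050), (24, hr, 8830, rd, 8560), (24, x1, 8990, rd, 8560)}
Projecting to budget, salary, dept: {(1140, 1050, hr), (1140, 1600, hr), (1140, 2460, hr), (8830, 8560, hr), (8990, 8560, x1), (9540, 1050, k2), (9540, 1600, k2), (9540, 2460, k2)}
Selection salary < 5380: {(1340, 2230, bio)}
Union: {(1140, 1050, hr), (1140, 1600, hr), (1140, 2460, hr), (8830, 8560, hr), (8990, 8560, x1), (9540, 1050, k2), (9540, 1600, k2), (9540, 2460, k2)} with {(1340, 2230, bio)} → {(1140, 1050, hr), (1140, 1600, hr), (1140, 2460, hr), (1340, 2230, bio), (8830, 8560, hr), (8990, 8560, x1), (9540, 1050, k2), (9540, 1600, k2), (9540, 2460, k2)}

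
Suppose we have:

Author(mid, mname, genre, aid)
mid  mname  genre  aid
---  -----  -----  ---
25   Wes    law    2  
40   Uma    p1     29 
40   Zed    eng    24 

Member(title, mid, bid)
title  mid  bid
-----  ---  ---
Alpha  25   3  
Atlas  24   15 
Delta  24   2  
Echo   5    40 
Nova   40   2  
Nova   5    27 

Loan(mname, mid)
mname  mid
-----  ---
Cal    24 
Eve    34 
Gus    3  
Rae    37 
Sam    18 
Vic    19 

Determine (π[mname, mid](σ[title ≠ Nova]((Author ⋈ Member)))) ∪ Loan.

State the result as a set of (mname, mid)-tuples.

{(Cal, 24), (Eve, 34), (Gus, 3), (Rae, 37), (Sam, 18), (Vic, 19), (Wes, 25)}

Joining Author and Member on mid yields {(25, Wes, law, 2, Alpha, 3), (40, Uma, p1, 29, Nova, 2), (40, Zed, eng, 24, Nova, 2)}.
Filtering on title ≠ Nova leaves {(25, Wes, law, 2, Alpha, 3)}.
Projecting to mname, mid: {(Wes, 25)}
Taking the union: {(Cal, 24), (Eve, 34), (Gus, 3), (Rae, 37), (Sam, 18), (Vic, 19), (Wes, 25)}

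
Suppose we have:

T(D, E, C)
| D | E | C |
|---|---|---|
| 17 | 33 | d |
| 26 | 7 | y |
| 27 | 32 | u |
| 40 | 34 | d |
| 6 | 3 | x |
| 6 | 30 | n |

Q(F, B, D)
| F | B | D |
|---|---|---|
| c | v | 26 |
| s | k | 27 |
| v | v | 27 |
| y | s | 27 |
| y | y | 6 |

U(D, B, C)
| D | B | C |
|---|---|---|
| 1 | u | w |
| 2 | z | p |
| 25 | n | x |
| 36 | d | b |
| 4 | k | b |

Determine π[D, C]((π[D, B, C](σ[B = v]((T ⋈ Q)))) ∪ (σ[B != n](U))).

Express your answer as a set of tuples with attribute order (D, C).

Natural join on D: {(26, 7, y, c, v), (27, 32, u, s, k), (27, 32, u, v, v), (27, 32, u, y, s), (6, 3, x, y, y), (6, 30, n, y, y)}
Selection B = v: {(26, 7, y, c, v), (27, 32, u, v, v)}
Projecting to D, B, C: {(26, v, y), (27, v, u)}
Selection B != n: {(1, u, w), (2, z, p), (36, d, b), (4, k, b)}
Set union of the two operands is {(1, u, w), (2, z, p), (26, v, y), (27, v, u), (36, d, b), (4, k, b)}.
Projecting to D, C: {(1, w), (2, p), (26, y), (27, u), (36, b), (4, b)}

{(1, w), (2, p), (26, y), (27, u), (36, b), (4, b)}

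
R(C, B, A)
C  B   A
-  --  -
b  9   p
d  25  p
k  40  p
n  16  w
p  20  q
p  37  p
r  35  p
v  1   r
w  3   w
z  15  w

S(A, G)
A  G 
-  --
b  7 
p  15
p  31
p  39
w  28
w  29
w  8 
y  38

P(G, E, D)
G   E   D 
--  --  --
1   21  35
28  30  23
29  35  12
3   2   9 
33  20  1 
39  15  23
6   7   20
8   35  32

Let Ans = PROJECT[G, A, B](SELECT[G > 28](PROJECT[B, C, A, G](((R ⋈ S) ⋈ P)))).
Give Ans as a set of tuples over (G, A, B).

{(29, w, 15), (29, w, 16), (29, w, 3), (39, p, 25), (39, p, 35), (39, p, 37), (39, p, 40), (39, p, 9)}

Joining R and S on A yields {(b, 9, p, 15), (b, 9, p, 31), (b, 9, p, 39), (d, 25, p, 15), (d, 25, p, 31), (d, 25, p, 39), (k, 40, p, 15), (k, 40, p, 31), (k, 40, p, 39), (n, 16, w, 28), (n, 16, w, 29), (n, 16, w, 8), (p, 37, p, 15), (p, 37, p, 31), (p, 37, p, 39), (r, 35, p, 15), (r, 35, p, 31), (r, 35, p, 39), (w, 3, w, 28), (w, 3, w, 29), (w, 3, w, 8), (z, 15, w, 28), (z, 15, w, 29), (z, 15, w, 8)}.
Joining (R ⋈ S) and P on G yields {(b, 9, p, 39, 15, 23), (d, 25, p, 39, 15, 23), (k, 40, p, 39, 15, 23), (n, 16, w, 28, 30, 23), (n, 16, w, 29, 35, 12), (n, 16, w, 8, 35, 32), (p, 37, p, 39, 15, 23), (r, 35, p, 39, 15, 23), (w, 3, w, 28, 30, 23), (w, 3, w, 29, 35, 12), (w, 3, w, 8, 35, 32), (z, 15, w, 28, 30, 23), (z, 15, w, 29, 35, 12), (z, 15, w, 8, 35, 32)}.
π[B, C, A, G]: project onto (B, C, A, G) → {(15, z, w, 28), (15, z, w, 29), (15, z, w, 8), (16, n, w, 28), (16, n, w, 29), (16, n, w, 8), (25, d, p, 39), (3, w, w, 28), (3, w, w, 29), (3, w, w, 8), (35, r, p, 39), (37, p, p, 39), (40, k, p, 39), (9, b, p, 39)}
Selection G > 28: {(15, z, w, 29), (16, n, w, 29), (25, d, p, 39), (3, w, w, 29), (35, r, p, 39), (37, p, p, 39), (40, k, p, 39), (9, b, p, 39)}
π[G, A, B]: project onto (G, A, B) → {(29, w, 15), (29, w, 16), (29, w, 3), (39, p, 25), (39, p, 35), (39, p, 37), (39, p, 40), (39, p, 9)}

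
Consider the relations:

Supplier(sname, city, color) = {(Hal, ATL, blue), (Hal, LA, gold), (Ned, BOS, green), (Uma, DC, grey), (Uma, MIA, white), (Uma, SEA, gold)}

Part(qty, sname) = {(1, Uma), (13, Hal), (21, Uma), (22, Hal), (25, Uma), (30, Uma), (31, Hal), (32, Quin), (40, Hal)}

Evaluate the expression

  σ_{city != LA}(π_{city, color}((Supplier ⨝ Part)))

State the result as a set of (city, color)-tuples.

Natural join on sname: {(Hal, ATL, blue, 13), (Hal, ATL, blue, 22), (Hal, ATL, blue, 31), (Hal, ATL, blue, 40), (Hal, LA, gold, 13), (Hal, LA, gold, 22), (Hal, LA, gold, 31), (Hal, LA, gold, 40), (Uma, DC, grey, 1), (Uma, DC, grey, 21), (Uma, DC, grey, 25), (Uma, DC, grey, 30), (Uma, MIA, white, 1), (Uma, MIA, white, 21), (Uma, MIA, white, 25), (Uma, MIA, white, 30), (Uma, SEA, gold, 1), (Uma, SEA, gold, 21), (Uma, SEA, gold, 25), (Uma, SEA, gold, 30)}
Keep only column(s) city, color (15 duplicate(s) eliminated): {(ATL, blue), (DC, grey), (LA, gold), (MIA, white), (SEA, gold)}
Apply σ_{city != LA}; surviving tuples: {(ATL, blue), (DC, grey), (MIA, white), (SEA, gold)}

{(ATL, blue), (DC, grey), (MIA, white), (SEA, gold)}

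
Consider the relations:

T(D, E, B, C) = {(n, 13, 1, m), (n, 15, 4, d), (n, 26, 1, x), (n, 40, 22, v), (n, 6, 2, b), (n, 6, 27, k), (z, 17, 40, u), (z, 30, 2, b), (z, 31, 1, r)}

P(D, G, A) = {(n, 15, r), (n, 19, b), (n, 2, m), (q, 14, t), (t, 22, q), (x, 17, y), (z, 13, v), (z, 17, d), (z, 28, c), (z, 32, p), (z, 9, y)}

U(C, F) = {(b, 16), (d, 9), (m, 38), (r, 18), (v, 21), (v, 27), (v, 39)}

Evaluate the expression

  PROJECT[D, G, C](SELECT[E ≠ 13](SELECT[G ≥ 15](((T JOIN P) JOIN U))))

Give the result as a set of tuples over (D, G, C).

{(n, 15, b), (n, 15, d), (n, 15, v), (n, 19, b), (n, 19, d), (n, 19, v), (z, 17, b), (z, 17, r), (z, 28, b), (z, 28, r), (z, 32, b), (z, 32, r)}

Natural join on D: {(n, 13, 1, m, 15, r), (n, 13, 1, m, 19, b), (n, 13, 1, m, 2, m), (n, 15, 4, d, 15, r), (n, 15, 4, d, 19, b), (n, 15, 4, d, 2, m), (n, 26, 1, x, 15, r), (n, 26, 1, x, 19, b), (n, 26, 1, x, 2, m), (n, 40, 22, v, 15, r), (n, 40, 22, v, 19, b), (n, 40, 22, v, 2, m), (n, 6, 2, b, 15, r), (n, 6, 2, b, 19, b), (n, 6, 2, b, 2, m), (n, 6, 27, k, 15, r), (n, 6, 27, k, 19, b), (n, 6, 27, k, 2, m), (z, 17, 40, u, 13, v), (z, 17, 40, u, 17, d), (z, 17, 40, u, 28, c), (z, 17, 40, u, 32, p), (z, 17, 40, u, 9, y), (z, 30, 2, b, 13, v), (z, 30, 2, b, 17, d), (z, 30, 2, b, 28, c), (z, 30, 2, b, 32, p), (z, 30, 2, b, 9, y), (z, 31, 1, r, 13, v), (z, 31, 1, r, 17, d), (z, 31, 1, r, 28, c), (z, 31, 1, r, 32, p), (z, 31, 1, r, 9, y)}
Natural join on C: {(n, 13, 1, m, 15, r, 38), (n, 13, 1, m, 19, b, 38), (n, 13, 1, m, 2, m, 38), (n, 15, 4, d, 15, r, 9), (n, 15, 4, d, 19, b, 9), (n, 15, 4, d, 2, m, 9), (n, 40, 22, v, 15, r, 21), (n, 40, 22, v, 15, r, 27), (n, 40, 22, v, 15, r, 39), (n, 40, 22, v, 19, b, 21), (n, 40, 22, v, 19, b, 27), (n, 40, 22, v, 19, b, 39), (n, 40, 22, v, 2, m, 21), (n, 40, 22, v, 2, m, 27), (n, 40, 22, v, 2, m, 39), (n, 6, 2, b, 15, r, 16), (n, 6, 2, b, 19, b, 16), (n, 6, 2, b, 2, m, 16), (z, 30, 2, b, 13, v, 16), (z, 30, 2, b, 17, d, 16), (z, 30, 2, b, 28, c, 16), (z, 30, 2, b, 32, p, 16), (z, 30, 2, b, 9, y, 16), (z, 31, 1, r, 13, v, 18), (z, 31, 1, r, 17, d, 18), (z, 31, 1, r, 28, c, 18), (z, 31, 1, r, 32, p, 18), (z, 31, 1, r, 9, y, 18)}
Filtering on G ≥ 15 leaves {(n, 13, 1, m, 15, r, 38), (n, 13, 1, m, 19, b, 38), (n, 15, 4, d, 15, r, 9), (n, 15, 4, d, 19, b, 9), (n, 40, 22, v, 15, r, 21), (n, 40, 22, v, 15, r, 27), (n, 40, 22, v, 15, r, 39), (n, 40, 22, v, 19, b, 21), (n, 40, 22, v, 19, b, 27), (n, 40, 22, v, 19, b, 39), (n, 6, 2, b, 15, r, 16), (n, 6, 2, b, 19, b, 16), (z, 30, 2, b, 17, d, 16), (z, 30, 2, b, 28, c, 16), (z, 30, 2, b, 32, p, 16), (z, 31, 1, r, 17, d, 18), (z, 31, 1, r, 28, c, 18), (z, 31, 1, r, 32, p, 18)}.
Filtering on E ≠ 13 leaves {(n, 15, 4, d, 15, r, 9), (n, 15, 4, d, 19, b, 9), (n, 40, 22, v, 15, r, 21), (n, 40, 22, v, 15, r, 27), (n, 40, 22, v, 15, r, 39), (n, 40, 22, v, 19, b, 21), (n, 40, 22, v, 19, b, 27), (n, 40, 22, v, 19, b, 39), (n, 6, 2, b, 15, r, 16), (n, 6, 2, b, 19, b, 16), (z, 30, 2, b, 17, d, 16), (z, 30, 2, b, 28, c, 16), (z, 30, 2, b, 32, p, 16), (z, 31, 1, r, 17, d, 18), (z, 31, 1, r, 28, c, 18), (z, 31, 1, r, 32, p, 18)}.
Keep only column(s) D, G, C (4 duplicate(s) eliminated): {(n, 15, b), (n, 15, d), (n, 15, v), (n, 19, b), (n, 19, d), (n, 19, v), (z, 17, b), (z, 17, r), (z, 28, b), (z, 28, r), (z, 32, b), (z, 32, r)}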